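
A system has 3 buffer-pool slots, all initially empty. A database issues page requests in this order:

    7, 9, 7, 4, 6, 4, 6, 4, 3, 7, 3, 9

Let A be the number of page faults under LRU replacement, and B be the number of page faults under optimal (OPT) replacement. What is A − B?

1

Under LRU: F F . F F . . . F F . F → 7 faults.
Under OPT: F F . F F . . . F . . F → 6 faults.
A − B = 7 − 6 = 1.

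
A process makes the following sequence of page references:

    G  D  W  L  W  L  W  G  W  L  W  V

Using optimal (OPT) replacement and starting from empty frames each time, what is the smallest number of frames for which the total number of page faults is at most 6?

f=1: 12 faults
f=2: 7 faults
f=3: 5 faults
f=4: 5 faults
f=5: 5 faults
Smallest f with faults ≤ 6 is 3.

3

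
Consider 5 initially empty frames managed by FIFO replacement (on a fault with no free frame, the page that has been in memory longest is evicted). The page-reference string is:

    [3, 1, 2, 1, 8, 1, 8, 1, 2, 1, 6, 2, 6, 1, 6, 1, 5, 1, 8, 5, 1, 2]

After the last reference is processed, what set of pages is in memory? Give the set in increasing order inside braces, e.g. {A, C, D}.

3 -> fault, frames [3]
1 -> fault, frames [3, 1]
2 -> fault, frames [3, 1, 2]
1 -> hit
8 -> fault, frames [3, 1, 2, 8]
1 -> hit
8 -> hit
1 -> hit
2 -> hit
1 -> hit
6 -> fault, frames [3, 1, 2, 8, 6]
2 -> hit
6 -> hit
1 -> hit
6 -> hit
1 -> hit
5 -> fault, evict 3, frames [1, 2, 8, 6, 5]
1 -> hit
8 -> hit
5 -> hit
1 -> hit
2 -> hit

{1, 2, 5, 6, 8}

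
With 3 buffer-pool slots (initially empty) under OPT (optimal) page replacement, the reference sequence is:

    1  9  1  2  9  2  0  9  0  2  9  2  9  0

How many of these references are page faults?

4

1 -> fault, frames {1}
9 -> fault, frames {1,9}
1 -> hit
2 -> fault, frames {1,9,2}
9 -> hit
2 -> hit
0 -> fault, evict 1, frames {9,2,0}
9 -> hit
0 -> hit
2 -> hit
9 -> hit
2 -> hit
9 -> hit
0 -> hit
Page faults: 4.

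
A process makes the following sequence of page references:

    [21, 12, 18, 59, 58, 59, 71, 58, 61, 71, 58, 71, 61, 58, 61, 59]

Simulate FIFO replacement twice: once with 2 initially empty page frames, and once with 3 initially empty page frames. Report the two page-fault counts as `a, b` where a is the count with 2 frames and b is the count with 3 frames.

12, 8

2 frames: F F F F F . F . F . F F F F . F → 12 faults.
3 frames: F F F F F . F . F . . . . . . F → 8 faults.
8 < 12: adding a frame reduced faults, as is typical.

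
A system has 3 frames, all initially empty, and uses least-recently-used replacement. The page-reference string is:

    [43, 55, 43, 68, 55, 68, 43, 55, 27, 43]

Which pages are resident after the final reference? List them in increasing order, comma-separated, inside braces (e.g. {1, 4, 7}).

43: miss, frames (43)
55: miss, frames (43 55)
43: hit
68: miss, frames (55 43 68)
55: hit
68: hit
43: hit
55: hit
27: miss, evict 68, frames (43 55 27)
43: hit

{27, 43, 55}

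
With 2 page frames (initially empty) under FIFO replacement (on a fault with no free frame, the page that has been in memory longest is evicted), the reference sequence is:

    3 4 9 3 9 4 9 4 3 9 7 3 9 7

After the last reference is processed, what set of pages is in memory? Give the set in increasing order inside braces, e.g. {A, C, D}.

{7, 9}

3 -> miss, frames {3}
4 -> miss, frames {3,4}
9 -> miss, evict 3, frames {4,9}
3 -> miss, evict 4, frames {9,3}
9 -> hit
4 -> miss, evict 9, frames {3,4}
9 -> miss, evict 3, frames {4,9}
4 -> hit
3 -> miss, evict 4, frames {9,3}
9 -> hit
7 -> miss, evict 9, frames {3,7}
3 -> hit
9 -> miss, evict 3, frames {7,9}
7 -> hit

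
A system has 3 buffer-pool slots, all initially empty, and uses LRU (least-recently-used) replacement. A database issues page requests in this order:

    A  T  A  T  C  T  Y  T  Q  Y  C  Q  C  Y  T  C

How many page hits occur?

9

A -> miss, frames (A)
T -> miss, frames (A T)
A -> hit
T -> hit
C -> miss, frames (A T C)
T -> hit
Y -> miss, evict A, frames (C T Y)
T -> hit
Q -> miss, evict C, frames (Y T Q)
Y -> hit
C -> miss, evict T, frames (Q Y C)
Q -> hit
C -> hit
Y -> hit
T -> miss, evict Q, frames (C Y T)
C -> hit
Hits: 9.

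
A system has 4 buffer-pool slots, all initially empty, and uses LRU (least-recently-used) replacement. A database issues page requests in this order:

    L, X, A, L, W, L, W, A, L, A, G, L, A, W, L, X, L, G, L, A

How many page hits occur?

12

L: miss, frames [L]
X: miss, frames [L, X]
A: miss, frames [L, X, A]
L: hit
W: miss, frames [X, A, L, W]
L: hit
W: hit
A: hit
L: hit
A: hit
G: miss, evict X, frames [W, L, A, G]
L: hit
A: hit
W: hit
L: hit
X: miss, evict G, frames [A, W, L, X]
L: hit
G: miss, evict A, frames [W, X, L, G]
L: hit
A: miss, evict W, frames [X, G, L, A]
Hits: 12.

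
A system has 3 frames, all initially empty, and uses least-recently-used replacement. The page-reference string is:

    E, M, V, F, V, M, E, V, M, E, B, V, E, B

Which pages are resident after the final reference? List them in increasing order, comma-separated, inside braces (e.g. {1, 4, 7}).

{B, E, V}

E → fault, frames (E)
M → fault, frames (E M)
V → fault, frames (E M V)
F → fault, evict E, frames (M V F)
V → hit
M → hit
E → fault, evict F, frames (V M E)
V → hit
M → hit
E → hit
B → fault, evict V, frames (M E B)
V → fault, evict M, frames (E B V)
E → hit
B → hit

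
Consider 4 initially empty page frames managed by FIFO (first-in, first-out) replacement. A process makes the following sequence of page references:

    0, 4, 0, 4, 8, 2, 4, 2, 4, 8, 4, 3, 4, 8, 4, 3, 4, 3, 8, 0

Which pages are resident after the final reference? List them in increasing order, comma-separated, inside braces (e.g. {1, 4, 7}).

{0, 2, 3, 8}

0 -> miss, frames [0]
4 -> miss, frames [0, 4]
0 -> hit
4 -> hit
8 -> miss, frames [0, 4, 8]
2 -> miss, frames [0, 4, 8, 2]
4 -> hit
2 -> hit
4 -> hit
8 -> hit
4 -> hit
3 -> miss, evict 0, frames [4, 8, 2, 3]
4 -> hit
8 -> hit
4 -> hit
3 -> hit
4 -> hit
3 -> hit
8 -> hit
0 -> miss, evict 4, frames [8, 2, 3, 0]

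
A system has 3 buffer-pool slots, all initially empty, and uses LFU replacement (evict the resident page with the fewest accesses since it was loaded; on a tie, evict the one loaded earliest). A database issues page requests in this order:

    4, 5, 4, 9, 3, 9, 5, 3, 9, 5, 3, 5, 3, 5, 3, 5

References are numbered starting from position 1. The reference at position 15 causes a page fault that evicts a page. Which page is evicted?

pos 1: 4: fault, frames [4]
pos 2: 5: fault, frames [4, 5]
pos 3: 4: hit
pos 4: 9: fault, frames [4, 5, 9]
pos 5: 3: fault, evict 5, frames [4, 9, 3]
pos 6: 9: hit
pos 7: 5: fault, evict 3, frames [4, 9, 5]
pos 8: 3: fault, evict 5, frames [4, 9, 3]
pos 9: 9: hit
pos 10: 5: fault, evict 3, frames [4, 9, 5]
pos 11: 3: fault, evict 5, frames [4, 9, 3]
pos 12: 5: fault, evict 3, frames [4, 9, 5]
pos 13: 3: fault, evict 5, frames [4, 9, 3]
pos 14: 5: fault, evict 3, frames [4, 9, 5]
pos 15: 3: fault, evict 5, frames [4, 9, 3]
At position 15, page 5 is evicted.

5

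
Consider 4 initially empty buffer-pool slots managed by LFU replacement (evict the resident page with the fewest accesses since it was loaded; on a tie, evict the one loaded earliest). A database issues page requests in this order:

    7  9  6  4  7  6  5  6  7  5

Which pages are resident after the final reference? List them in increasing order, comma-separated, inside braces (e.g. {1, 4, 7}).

{4, 5, 6, 7}

7: fault, frames (7)
9: fault, frames (7 9)
6: fault, frames (7 9 6)
4: fault, frames (7 9 6 4)
7: hit
6: hit
5: fault, evict 9, frames (7 6 4 5)
6: hit
7: hit
5: hit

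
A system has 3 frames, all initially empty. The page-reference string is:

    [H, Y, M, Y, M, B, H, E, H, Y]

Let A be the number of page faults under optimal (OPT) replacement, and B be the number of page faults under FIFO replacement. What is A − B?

Under OPT: F F F . . F . F . . → 5 faults.
Under FIFO: F F F . . F F F . F → 7 faults.
A − B = 5 − 7 = -2.

-2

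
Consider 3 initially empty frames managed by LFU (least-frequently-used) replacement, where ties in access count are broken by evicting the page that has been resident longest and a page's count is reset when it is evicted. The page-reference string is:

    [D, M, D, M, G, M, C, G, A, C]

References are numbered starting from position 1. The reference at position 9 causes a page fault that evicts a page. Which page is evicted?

G

pos 1: D -> miss, frames {D}
pos 2: M -> miss, frames {D,M}
pos 3: D -> hit
pos 4: M -> hit
pos 5: G -> miss, frames {D,M,G}
pos 6: M -> hit
pos 7: C -> miss, evict G, frames {D,M,C}
pos 8: G -> miss, evict C, frames {D,M,G}
pos 9: A -> miss, evict G, frames {D,M,A}
At position 9, page G is evicted.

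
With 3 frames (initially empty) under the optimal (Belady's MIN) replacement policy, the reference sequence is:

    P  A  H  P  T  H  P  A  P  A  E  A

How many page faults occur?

P → fault, frames {P}
A → fault, frames {P,A}
H → fault, frames {P,A,H}
P → hit
T → fault, evict A, frames {P,H,T}
H → hit
P → hit
A → fault, evict T, frames {P,H,A}
P → hit
A → hit
E → fault, evict H, frames {P,A,E}
A → hit
Page faults: 6.

6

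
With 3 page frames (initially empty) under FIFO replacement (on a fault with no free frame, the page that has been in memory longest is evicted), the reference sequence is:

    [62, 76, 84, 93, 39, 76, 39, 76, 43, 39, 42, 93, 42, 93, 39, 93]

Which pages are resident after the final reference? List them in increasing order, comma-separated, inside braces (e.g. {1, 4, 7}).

62 → fault, frames {62}
76 → fault, frames {62,76}
84 → fault, frames {62,76,84}
93 → fault, evict 62, frames {76,84,93}
39 → fault, evict 76, frames {84,93,39}
76 → fault, evict 84, frames {93,39,76}
39 → hit
76 → hit
43 → fault, evict 93, frames {39,76,43}
39 → hit
42 → fault, evict 39, frames {76,43,42}
93 → fault, evict 76, frames {43,42,93}
42 → hit
93 → hit
39 → fault, evict 43, frames {42,93,39}
93 → hit

{39, 42, 93}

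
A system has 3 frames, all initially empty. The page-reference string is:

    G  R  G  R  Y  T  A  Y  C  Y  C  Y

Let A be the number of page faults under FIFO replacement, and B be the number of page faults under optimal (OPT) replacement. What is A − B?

1

Under FIFO: F F . . F F F . F F . . → 7 faults.
Under OPT: F F . . F F F . F . . . → 6 faults.
A − B = 7 − 6 = 1.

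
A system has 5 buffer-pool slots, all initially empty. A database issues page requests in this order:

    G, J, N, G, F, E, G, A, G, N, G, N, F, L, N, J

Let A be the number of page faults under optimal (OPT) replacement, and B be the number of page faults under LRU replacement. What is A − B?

Under OPT: F F F . F F . F . . . . . F . . → 7 faults.
Under LRU: F F F . F F . F . . . . . F . F → 8 faults.
A − B = 7 − 8 = -1.

-1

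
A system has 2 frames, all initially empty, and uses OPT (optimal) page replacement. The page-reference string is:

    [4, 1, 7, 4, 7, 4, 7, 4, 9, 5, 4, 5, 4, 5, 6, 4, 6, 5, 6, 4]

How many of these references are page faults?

8

4: fault, frames [4]
1: fault, frames [4, 1]
7: fault, evict 1, frames [4, 7]
4: hit
7: hit
4: hit
7: hit
4: hit
9: fault, evict 7, frames [4, 9]
5: fault, evict 9, frames [4, 5]
4: hit
5: hit
4: hit
5: hit
6: fault, evict 5, frames [4, 6]
4: hit
6: hit
5: fault, evict 4, frames [6, 5]
6: hit
4: fault, evict 5, frames [6, 4]
Page faults: 8.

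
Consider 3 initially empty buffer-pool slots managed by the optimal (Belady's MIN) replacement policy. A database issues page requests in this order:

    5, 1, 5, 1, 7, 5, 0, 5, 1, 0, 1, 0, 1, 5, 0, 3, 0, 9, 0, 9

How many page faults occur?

5: fault, frames {5}
1: fault, frames {5,1}
5: hit
1: hit
7: fault, frames {5,1,7}
5: hit
0: fault, evict 7, frames {5,1,0}
5: hit
1: hit
0: hit
1: hit
0: hit
1: hit
5: hit
0: hit
3: fault, evict 1, frames {5,0,3}
0: hit
9: fault, evict 3, frames {5,0,9}
0: hit
9: hit
Page faults: 6.

6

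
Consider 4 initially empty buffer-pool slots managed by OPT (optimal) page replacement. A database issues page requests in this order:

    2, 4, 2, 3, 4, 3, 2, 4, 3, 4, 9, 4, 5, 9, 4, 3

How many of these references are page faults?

2 → miss, frames [2]
4 → miss, frames [2, 4]
2 → hit
3 → miss, frames [2, 4, 3]
4 → hit
3 → hit
2 → hit
4 → hit
3 → hit
4 → hit
9 → miss, frames [2, 4, 3, 9]
4 → hit
5 → miss, evict 2, frames [4, 3, 9, 5]
9 → hit
4 → hit
3 → hit
Page faults: 5.

5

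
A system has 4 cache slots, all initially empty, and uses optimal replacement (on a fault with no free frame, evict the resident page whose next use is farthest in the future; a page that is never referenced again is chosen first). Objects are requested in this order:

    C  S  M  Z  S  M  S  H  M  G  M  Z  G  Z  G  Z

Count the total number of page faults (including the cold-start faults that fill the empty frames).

C: miss, frames [C]
S: miss, frames [C, S]
M: miss, frames [C, S, M]
Z: miss, frames [C, S, M, Z]
S: hit
M: hit
S: hit
H: miss, evict S, frames [C, M, Z, H]
M: hit
G: miss, evict H, frames [C, M, Z, G]
M: hit
Z: hit
G: hit
Z: hit
G: hit
Z: hit
Page faults: 6.

6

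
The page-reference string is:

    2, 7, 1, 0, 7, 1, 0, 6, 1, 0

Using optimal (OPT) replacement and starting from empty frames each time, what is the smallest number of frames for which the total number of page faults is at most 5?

f=1: 10 faults
f=2: 7 faults
f=3: 5 faults
f=4: 5 faults
f=5: 5 faults
Smallest f with faults ≤ 5 is 3.

3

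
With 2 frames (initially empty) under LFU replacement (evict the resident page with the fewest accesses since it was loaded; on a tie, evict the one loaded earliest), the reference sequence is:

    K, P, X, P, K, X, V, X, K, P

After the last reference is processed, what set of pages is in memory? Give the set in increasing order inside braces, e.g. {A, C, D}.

{K, P}

K → miss, frames [K]
P → miss, frames [K, P]
X → miss, evict K, frames [P, X]
P → hit
K → miss, evict X, frames [P, K]
X → miss, evict K, frames [P, X]
V → miss, evict X, frames [P, V]
X → miss, evict V, frames [P, X]
K → miss, evict X, frames [P, K]
P → hit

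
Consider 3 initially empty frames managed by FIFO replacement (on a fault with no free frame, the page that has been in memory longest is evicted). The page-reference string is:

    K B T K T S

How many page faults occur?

4

K: miss, frames {K}
B: miss, frames {K,B}
T: miss, frames {K,B,T}
K: hit
T: hit
S: miss, evict K, frames {B,T,S}
Page faults: 4.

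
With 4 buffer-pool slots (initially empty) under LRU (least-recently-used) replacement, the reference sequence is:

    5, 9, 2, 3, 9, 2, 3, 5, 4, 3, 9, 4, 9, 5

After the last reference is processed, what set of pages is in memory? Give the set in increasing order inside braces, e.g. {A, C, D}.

{3, 4, 5, 9}

5 → miss, frames (5)
9 → miss, frames (5 9)
2 → miss, frames (5 9 2)
3 → miss, frames (5 9 2 3)
9 → hit
2 → hit
3 → hit
5 → hit
4 → miss, evict 9, frames (2 3 5 4)
3 → hit
9 → miss, evict 2, frames (5 4 3 9)
4 → hit
9 → hit
5 → hit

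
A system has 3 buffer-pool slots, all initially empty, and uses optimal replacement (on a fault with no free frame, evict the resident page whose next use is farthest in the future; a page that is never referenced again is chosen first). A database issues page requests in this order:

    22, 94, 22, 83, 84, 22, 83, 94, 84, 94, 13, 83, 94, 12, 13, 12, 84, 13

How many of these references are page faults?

22 -> fault, frames [22]
94 -> fault, frames [22, 94]
22 -> hit
83 -> fault, frames [22, 94, 83]
84 -> fault, evict 94, frames [22, 83, 84]
22 -> hit
83 -> hit
94 -> fault, evict 22, frames [83, 84, 94]
84 -> hit
94 -> hit
13 -> fault, evict 84, frames [83, 94, 13]
83 -> hit
94 -> hit
12 -> fault, evict 94, frames [83, 13, 12]
13 -> hit
12 -> hit
84 -> fault, evict 12, frames [83, 13, 84]
13 -> hit
Page faults: 8.

8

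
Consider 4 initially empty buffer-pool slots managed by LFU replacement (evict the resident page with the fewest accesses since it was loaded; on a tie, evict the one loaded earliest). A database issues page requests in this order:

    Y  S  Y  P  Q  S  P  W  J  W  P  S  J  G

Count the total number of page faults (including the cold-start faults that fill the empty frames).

Y -> miss, frames [Y]
S -> miss, frames [Y, S]
Y -> hit
P -> miss, frames [Y, S, P]
Q -> miss, frames [Y, S, P, Q]
S -> hit
P -> hit
W -> miss, evict Q, frames [Y, S, P, W]
J -> miss, evict W, frames [Y, S, P, J]
W -> miss, evict J, frames [Y, S, P, W]
P -> hit
S -> hit
J -> miss, evict W, frames [Y, S, P, J]
G -> miss, evict J, frames [Y, S, P, G]
Page faults: 9.

9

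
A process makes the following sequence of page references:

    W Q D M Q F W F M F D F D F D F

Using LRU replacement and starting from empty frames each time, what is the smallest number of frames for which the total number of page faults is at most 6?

f=1: 16 faults
f=2: 9 faults
f=3: 8 faults
f=4: 7 faults
f=5: 5 faults
Smallest f with faults ≤ 6 is 5.

5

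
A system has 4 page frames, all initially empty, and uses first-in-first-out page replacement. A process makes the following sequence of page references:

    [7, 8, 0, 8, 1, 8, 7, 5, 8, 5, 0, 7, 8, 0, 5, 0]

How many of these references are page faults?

7 → miss, frames (7)
8 → miss, frames (7 8)
0 → miss, frames (7 8 0)
8 → hit
1 → miss, frames (7 8 0 1)
8 → hit
7 → hit
5 → miss, evict 7, frames (8 0 1 5)
8 → hit
5 → hit
0 → hit
7 → miss, evict 8, frames (0 1 5 7)
8 → miss, evict 0, frames (1 5 7 8)
0 → miss, evict 1, frames (5 7 8 0)
5 → hit
0 → hit
Page faults: 8.

8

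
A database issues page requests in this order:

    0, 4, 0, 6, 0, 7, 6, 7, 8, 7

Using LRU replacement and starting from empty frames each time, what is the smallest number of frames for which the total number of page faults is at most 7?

f=1: 10 faults
f=2: 6 faults
f=3: 5 faults
f=4: 5 faults
f=5: 5 faults
Smallest f with faults ≤ 7 is 2.

2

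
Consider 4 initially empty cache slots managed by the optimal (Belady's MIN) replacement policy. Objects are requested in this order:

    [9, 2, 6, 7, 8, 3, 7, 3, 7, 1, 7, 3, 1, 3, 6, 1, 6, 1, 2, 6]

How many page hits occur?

9: fault, frames {9}
2: fault, frames {9,2}
6: fault, frames {9,2,6}
7: fault, frames {9,2,6,7}
8: fault, evict 9, frames {2,6,7,8}
3: fault, evict 8, frames {2,6,7,3}
7: hit
3: hit
7: hit
1: fault, evict 2, frames {6,7,3,1}
7: hit
3: hit
1: hit
3: hit
6: hit
1: hit
6: hit
1: hit
2: fault, evict 1, frames {6,7,3,2}
6: hit
Hits: 12.

12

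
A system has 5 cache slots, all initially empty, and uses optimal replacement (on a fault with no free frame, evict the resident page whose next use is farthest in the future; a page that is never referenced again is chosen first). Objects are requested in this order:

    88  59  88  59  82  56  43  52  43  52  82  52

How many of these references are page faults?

6

88: miss, frames [88]
59: miss, frames [88, 59]
88: hit
59: hit
82: miss, frames [88, 59, 82]
56: miss, frames [88, 59, 82, 56]
43: miss, frames [88, 59, 82, 56, 43]
52: miss, evict 56, frames [88, 59, 82, 43, 52]
43: hit
52: hit
82: hit
52: hit
Page faults: 6.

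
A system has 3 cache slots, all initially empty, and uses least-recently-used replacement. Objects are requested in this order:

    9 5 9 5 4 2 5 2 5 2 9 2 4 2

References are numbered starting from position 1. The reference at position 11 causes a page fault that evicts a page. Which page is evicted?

pos 1: 9 -> miss, frames (9)
pos 2: 5 -> miss, frames (9 5)
pos 3: 9 -> hit
pos 4: 5 -> hit
pos 5: 4 -> miss, frames (9 5 4)
pos 6: 2 -> miss, evict 9, frames (5 4 2)
pos 7: 5 -> hit
pos 8: 2 -> hit
pos 9: 5 -> hit
pos 10: 2 -> hit
pos 11: 9 -> miss, evict 4, frames (5 2 9)
At position 11, page 4 is evicted.

4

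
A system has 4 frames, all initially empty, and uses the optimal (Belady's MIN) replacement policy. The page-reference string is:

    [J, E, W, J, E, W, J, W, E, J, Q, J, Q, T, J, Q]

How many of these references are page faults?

J -> miss, frames (J)
E -> miss, frames (J E)
W -> miss, frames (J E W)
J -> hit
E -> hit
W -> hit
J -> hit
W -> hit
E -> hit
J -> hit
Q -> miss, frames (J E W Q)
J -> hit
Q -> hit
T -> miss, evict W, frames (J E Q T)
J -> hit
Q -> hit
Page faults: 5.

5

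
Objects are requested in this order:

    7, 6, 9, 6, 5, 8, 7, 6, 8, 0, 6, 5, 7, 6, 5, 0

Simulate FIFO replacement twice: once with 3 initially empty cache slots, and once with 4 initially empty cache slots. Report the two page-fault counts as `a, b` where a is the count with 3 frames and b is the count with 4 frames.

3 frames: F F F . F F F F . F . F F F . F → 12 faults.
4 frames: F F F . F F F F . F . F . . . . → 9 faults.
9 < 12: adding a frame reduced faults, as is typical.

12, 9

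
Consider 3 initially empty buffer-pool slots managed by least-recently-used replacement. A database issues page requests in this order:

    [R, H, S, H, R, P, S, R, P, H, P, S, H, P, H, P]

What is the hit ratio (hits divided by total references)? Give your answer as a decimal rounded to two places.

0.56

R -> fault, frames [R]
H -> fault, frames [R, H]
S -> fault, frames [R, H, S]
H -> hit
R -> hit
P -> fault, evict S, frames [H, R, P]
S -> fault, evict H, frames [R, P, S]
R -> hit
P -> hit
H -> fault, evict S, frames [R, P, H]
P -> hit
S -> fault, evict R, frames [H, P, S]
H -> hit
P -> hit
H -> hit
P -> hit
Hits: 9 of 16 references → 9/16 = 0.5625.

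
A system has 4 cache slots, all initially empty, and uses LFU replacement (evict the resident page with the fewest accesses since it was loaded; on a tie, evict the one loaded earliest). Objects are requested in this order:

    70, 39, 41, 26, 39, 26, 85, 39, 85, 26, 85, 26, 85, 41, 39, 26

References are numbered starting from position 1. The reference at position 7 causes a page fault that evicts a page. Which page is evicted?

pos 1: 70 -> fault, frames [70]
pos 2: 39 -> fault, frames [70, 39]
pos 3: 41 -> fault, frames [70, 39, 41]
pos 4: 26 -> fault, frames [70, 39, 41, 26]
pos 5: 39 -> hit
pos 6: 26 -> hit
pos 7: 85 -> fault, evict 70, frames [39, 41, 26, 85]
At position 7, page 70 is evicted.

70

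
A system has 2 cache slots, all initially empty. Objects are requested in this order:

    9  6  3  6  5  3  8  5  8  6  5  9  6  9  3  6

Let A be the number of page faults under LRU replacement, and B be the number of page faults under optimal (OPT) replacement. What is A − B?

Under LRU: F F F . F F F F . F F F F . F F → 13 faults.
Under OPT: F F F . F . F . . F . F . . F . → 8 faults.
A − B = 13 − 8 = 5.

5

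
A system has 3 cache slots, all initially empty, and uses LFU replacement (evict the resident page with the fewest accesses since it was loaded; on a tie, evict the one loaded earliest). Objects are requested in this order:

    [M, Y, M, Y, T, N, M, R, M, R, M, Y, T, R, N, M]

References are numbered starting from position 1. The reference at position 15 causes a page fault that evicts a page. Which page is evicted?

R

pos 1: M → fault, frames [M]
pos 2: Y → fault, frames [M, Y]
pos 3: M → hit
pos 4: Y → hit
pos 5: T → fault, frames [M, Y, T]
pos 6: N → fault, evict T, frames [M, Y, N]
pos 7: M → hit
pos 8: R → fault, evict N, frames [M, Y, R]
pos 9: M → hit
pos 10: R → hit
pos 11: M → hit
pos 12: Y → hit
pos 13: T → fault, evict R, frames [M, Y, T]
pos 14: R → fault, evict T, frames [M, Y, R]
pos 15: N → fault, evict R, frames [M, Y, N]
At position 15, page R is evicted.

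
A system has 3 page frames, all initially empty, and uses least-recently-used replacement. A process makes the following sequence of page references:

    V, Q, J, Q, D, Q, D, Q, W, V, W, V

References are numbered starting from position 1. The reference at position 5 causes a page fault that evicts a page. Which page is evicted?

V

pos 1: V → fault, frames [V]
pos 2: Q → fault, frames [V, Q]
pos 3: J → fault, frames [V, Q, J]
pos 4: Q → hit
pos 5: D → fault, evict V, frames [J, Q, D]
At position 5, page V is evicted.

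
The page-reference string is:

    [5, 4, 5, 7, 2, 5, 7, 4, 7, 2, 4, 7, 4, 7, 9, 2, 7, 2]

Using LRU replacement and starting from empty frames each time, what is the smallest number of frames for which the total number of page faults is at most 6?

4

f=1: 18 faults
f=2: 13 faults
f=3: 8 faults
f=4: 5 faults
f=5: 5 faults
Smallest f with faults ≤ 6 is 4.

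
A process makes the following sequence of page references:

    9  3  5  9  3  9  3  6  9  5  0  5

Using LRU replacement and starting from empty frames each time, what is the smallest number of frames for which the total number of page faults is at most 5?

4

f=1: 12 faults
f=2: 9 faults
f=3: 6 faults
f=4: 5 faults
f=5: 5 faults
Smallest f with faults ≤ 5 is 4.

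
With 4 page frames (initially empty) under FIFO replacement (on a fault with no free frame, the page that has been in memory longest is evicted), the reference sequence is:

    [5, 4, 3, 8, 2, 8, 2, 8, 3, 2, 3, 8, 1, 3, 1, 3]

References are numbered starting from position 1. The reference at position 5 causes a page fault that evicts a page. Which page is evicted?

5

pos 1: 5: miss, frames {5}
pos 2: 4: miss, frames {5,4}
pos 3: 3: miss, frames {5,4,3}
pos 4: 8: miss, frames {5,4,3,8}
pos 5: 2: miss, evict 5, frames {4,3,8,2}
At position 5, page 5 is evicted.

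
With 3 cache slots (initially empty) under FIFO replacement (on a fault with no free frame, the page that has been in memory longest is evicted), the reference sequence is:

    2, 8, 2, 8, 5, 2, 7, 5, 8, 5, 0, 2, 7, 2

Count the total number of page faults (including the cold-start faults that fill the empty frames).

6

2 → miss, frames (2)
8 → miss, frames (2 8)
2 → hit
8 → hit
5 → miss, frames (2 8 5)
2 → hit
7 → miss, evict 2, frames (8 5 7)
5 → hit
8 → hit
5 → hit
0 → miss, evict 8, frames (5 7 0)
2 → miss, evict 5, frames (7 0 2)
7 → hit
2 → hit
Page faults: 6.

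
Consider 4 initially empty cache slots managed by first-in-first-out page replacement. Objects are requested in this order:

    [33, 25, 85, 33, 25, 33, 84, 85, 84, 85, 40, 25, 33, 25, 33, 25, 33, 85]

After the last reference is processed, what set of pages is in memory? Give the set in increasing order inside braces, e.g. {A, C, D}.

33 -> fault, frames [33]
25 -> fault, frames [33, 25]
85 -> fault, frames [33, 25, 85]
33 -> hit
25 -> hit
33 -> hit
84 -> fault, frames [33, 25, 85, 84]
85 -> hit
84 -> hit
85 -> hit
40 -> fault, evict 33, frames [25, 85, 84, 40]
25 -> hit
33 -> fault, evict 25, frames [85, 84, 40, 33]
25 -> fault, evict 85, frames [84, 40, 33, 25]
33 -> hit
25 -> hit
33 -> hit
85 -> fault, evict 84, frames [40, 33, 25, 85]

{25, 33, 40, 85}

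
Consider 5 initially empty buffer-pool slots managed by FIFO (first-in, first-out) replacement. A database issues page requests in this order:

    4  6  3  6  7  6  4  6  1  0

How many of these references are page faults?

4 → fault, frames (4)
6 → fault, frames (4 6)
3 → fault, frames (4 6 3)
6 → hit
7 → fault, frames (4 6 3 7)
6 → hit
4 → hit
6 → hit
1 → fault, frames (4 6 3 7 1)
0 → fault, evict 4, frames (6 3 7 1 0)
Page faults: 6.

6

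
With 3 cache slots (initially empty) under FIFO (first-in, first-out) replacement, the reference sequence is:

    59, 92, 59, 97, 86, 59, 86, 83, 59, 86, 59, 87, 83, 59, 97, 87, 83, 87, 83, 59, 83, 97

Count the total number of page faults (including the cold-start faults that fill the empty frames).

10

59: miss, frames (59)
92: miss, frames (59 92)
59: hit
97: miss, frames (59 92 97)
86: miss, evict 59, frames (92 97 86)
59: miss, evict 92, frames (97 86 59)
86: hit
83: miss, evict 97, frames (86 59 83)
59: hit
86: hit
59: hit
87: miss, evict 86, frames (59 83 87)
83: hit
59: hit
97: miss, evict 59, frames (83 87 97)
87: hit
83: hit
87: hit
83: hit
59: miss, evict 83, frames (87 97 59)
83: miss, evict 87, frames (97 59 83)
97: hit
Page faults: 10.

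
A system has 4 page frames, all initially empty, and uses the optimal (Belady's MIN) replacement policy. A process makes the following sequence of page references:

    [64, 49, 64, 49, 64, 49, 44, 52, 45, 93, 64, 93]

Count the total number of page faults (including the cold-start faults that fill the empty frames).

64 -> fault, frames (64)
49 -> fault, frames (64 49)
64 -> hit
49 -> hit
64 -> hit
49 -> hit
44 -> fault, frames (64 49 44)
52 -> fault, frames (64 49 44 52)
45 -> fault, evict 52, frames (64 49 44 45)
93 -> fault, evict 45, frames (64 49 44 93)
64 -> hit
93 -> hit
Page faults: 6.

6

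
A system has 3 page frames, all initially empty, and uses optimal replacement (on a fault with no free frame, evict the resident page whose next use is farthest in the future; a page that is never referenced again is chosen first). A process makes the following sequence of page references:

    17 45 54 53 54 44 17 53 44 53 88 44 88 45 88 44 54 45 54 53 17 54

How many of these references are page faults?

17 → fault, frames [17]
45 → fault, frames [17, 45]
54 → fault, frames [17, 45, 54]
53 → fault, evict 45, frames [17, 54, 53]
54 → hit
44 → fault, evict 54, frames [17, 53, 44]
17 → hit
53 → hit
44 → hit
53 → hit
88 → fault, evict 17, frames [53, 44, 88]
44 → hit
88 → hit
45 → fault, evict 53, frames [44, 88, 45]
88 → hit
44 → hit
54 → fault, evict 88, frames [44, 45, 54]
45 → hit
54 → hit
53 → fault, evict 45, frames [44, 54, 53]
17 → fault, evict 53, frames [44, 54, 17]
54 → hit
Page faults: 10.

10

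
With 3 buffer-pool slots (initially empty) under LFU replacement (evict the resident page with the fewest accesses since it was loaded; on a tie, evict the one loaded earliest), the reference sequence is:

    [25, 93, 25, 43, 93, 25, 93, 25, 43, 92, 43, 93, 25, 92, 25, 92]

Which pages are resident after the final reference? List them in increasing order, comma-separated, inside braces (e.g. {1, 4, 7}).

25 → miss, frames [25]
93 → miss, frames [25, 93]
25 → hit
43 → miss, frames [25, 93, 43]
93 → hit
25 → hit
93 → hit
25 → hit
43 → hit
92 → miss, evict 43, frames [25, 93, 92]
43 → miss, evict 92, frames [25, 93, 43]
93 → hit
25 → hit
92 → miss, evict 43, frames [25, 93, 92]
25 → hit
92 → hit

{25, 92, 93}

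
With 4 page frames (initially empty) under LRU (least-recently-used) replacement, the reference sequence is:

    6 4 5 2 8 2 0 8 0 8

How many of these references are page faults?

6

6 → miss, frames [6]
4 → miss, frames [6, 4]
5 → miss, frames [6, 4, 5]
2 → miss, frames [6, 4, 5, 2]
8 → miss, evict 6, frames [4, 5, 2, 8]
2 → hit
0 → miss, evict 4, frames [5, 8, 2, 0]
8 → hit
0 → hit
8 → hit
Page faults: 6.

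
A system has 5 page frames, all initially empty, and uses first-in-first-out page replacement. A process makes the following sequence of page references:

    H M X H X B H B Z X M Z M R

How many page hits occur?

H: fault, frames [H]
M: fault, frames [H, M]
X: fault, frames [H, M, X]
H: hit
X: hit
B: fault, frames [H, M, X, B]
H: hit
B: hit
Z: fault, frames [H, M, X, B, Z]
X: hit
M: hit
Z: hit
M: hit
R: fault, evict H, frames [M, X, B, Z, R]
Hits: 8.

8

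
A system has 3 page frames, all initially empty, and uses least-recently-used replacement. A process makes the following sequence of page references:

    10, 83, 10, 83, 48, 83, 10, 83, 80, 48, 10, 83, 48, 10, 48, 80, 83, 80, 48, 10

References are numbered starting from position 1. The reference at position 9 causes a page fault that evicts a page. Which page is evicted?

48

pos 1: 10 -> fault, frames (10)
pos 2: 83 -> fault, frames (10 83)
pos 3: 10 -> hit
pos 4: 83 -> hit
pos 5: 48 -> fault, frames (10 83 48)
pos 6: 83 -> hit
pos 7: 10 -> hit
pos 8: 83 -> hit
pos 9: 80 -> fault, evict 48, frames (10 83 80)
At position 9, page 48 is evicted.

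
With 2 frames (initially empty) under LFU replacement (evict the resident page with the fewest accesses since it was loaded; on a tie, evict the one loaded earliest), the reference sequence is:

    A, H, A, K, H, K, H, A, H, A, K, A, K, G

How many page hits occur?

6

A -> miss, frames {A}
H -> miss, frames {A,H}
A -> hit
K -> miss, evict H, frames {A,K}
H -> miss, evict K, frames {A,H}
K -> miss, evict H, frames {A,K}
H -> miss, evict K, frames {A,H}
A -> hit
H -> hit
A -> hit
K -> miss, evict H, frames {A,K}
A -> hit
K -> hit
G -> miss, evict K, frames {A,G}
Hits: 6.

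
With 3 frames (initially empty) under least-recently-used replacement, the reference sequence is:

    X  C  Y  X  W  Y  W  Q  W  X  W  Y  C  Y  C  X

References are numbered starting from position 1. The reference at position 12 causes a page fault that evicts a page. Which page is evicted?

Q

pos 1: X: miss, frames [X]
pos 2: C: miss, frames [X, C]
pos 3: Y: miss, frames [X, C, Y]
pos 4: X: hit
pos 5: W: miss, evict C, frames [Y, X, W]
pos 6: Y: hit
pos 7: W: hit
pos 8: Q: miss, evict X, frames [Y, W, Q]
pos 9: W: hit
pos 10: X: miss, evict Y, frames [Q, W, X]
pos 11: W: hit
pos 12: Y: miss, evict Q, frames [X, W, Y]
At position 12, page Q is evicted.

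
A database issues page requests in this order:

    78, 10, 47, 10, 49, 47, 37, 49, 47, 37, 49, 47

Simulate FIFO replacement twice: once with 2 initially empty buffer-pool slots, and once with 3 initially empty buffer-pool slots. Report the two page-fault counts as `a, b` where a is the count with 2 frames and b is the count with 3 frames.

7, 5

2 frames: F F F . F . F . F . F . → 7 faults.
3 frames: F F F . F . F . . . . . → 5 faults.
5 < 7: adding a frame reduced faults, as is typical.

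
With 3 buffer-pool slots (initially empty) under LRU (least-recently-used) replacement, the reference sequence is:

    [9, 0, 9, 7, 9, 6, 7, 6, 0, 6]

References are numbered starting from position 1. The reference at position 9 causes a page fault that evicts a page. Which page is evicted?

pos 1: 9 → fault, frames {9}
pos 2: 0 → fault, frames {9,0}
pos 3: 9 → hit
pos 4: 7 → fault, frames {0,9,7}
pos 5: 9 → hit
pos 6: 6 → fault, evict 0, frames {7,9,6}
pos 7: 7 → hit
pos 8: 6 → hit
pos 9: 0 → fault, evict 9, frames {7,6,0}
At position 9, page 9 is evicted.

9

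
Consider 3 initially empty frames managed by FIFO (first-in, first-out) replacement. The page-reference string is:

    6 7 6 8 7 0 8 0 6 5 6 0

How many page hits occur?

6 -> fault, frames (6)
7 -> fault, frames (6 7)
6 -> hit
8 -> fault, frames (6 7 8)
7 -> hit
0 -> fault, evict 6, frames (7 8 0)
8 -> hit
0 -> hit
6 -> fault, evict 7, frames (8 0 6)
5 -> fault, evict 8, frames (0 6 5)
6 -> hit
0 -> hit
Hits: 6.

6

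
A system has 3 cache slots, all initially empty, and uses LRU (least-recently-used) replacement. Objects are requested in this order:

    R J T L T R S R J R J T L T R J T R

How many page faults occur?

R -> fault, frames (R)
J -> fault, frames (R J)
T -> fault, frames (R J T)
L -> fault, evict R, frames (J T L)
T -> hit
R -> fault, evict J, frames (L T R)
S -> fault, evict L, frames (T R S)
R -> hit
J -> fault, evict T, frames (S R J)
R -> hit
J -> hit
T -> fault, evict S, frames (R J T)
L -> fault, evict R, frames (J T L)
T -> hit
R -> fault, evict J, frames (L T R)
J -> fault, evict L, frames (T R J)
T -> hit
R -> hit
Page faults: 11.

11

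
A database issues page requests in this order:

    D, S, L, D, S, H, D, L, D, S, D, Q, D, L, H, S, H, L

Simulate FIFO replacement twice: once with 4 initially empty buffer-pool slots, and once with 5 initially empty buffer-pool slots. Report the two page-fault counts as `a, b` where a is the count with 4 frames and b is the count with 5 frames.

8, 5

4 frames: F F F . . F . . . . . F F . . F . F → 8 faults.
5 frames: F F F . . F . . . . . F . . . . . . → 5 faults.
5 < 8: adding a frame reduced faults, as is typical.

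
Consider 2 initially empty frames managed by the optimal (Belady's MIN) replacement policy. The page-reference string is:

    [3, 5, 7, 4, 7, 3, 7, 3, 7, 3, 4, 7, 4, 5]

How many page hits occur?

7

3 -> fault, frames (3)
5 -> fault, frames (3 5)
7 -> fault, evict 5, frames (3 7)
4 -> fault, evict 3, frames (7 4)
7 -> hit
3 -> fault, evict 4, frames (7 3)
7 -> hit
3 -> hit
7 -> hit
3 -> hit
4 -> fault, evict 3, frames (7 4)
7 -> hit
4 -> hit
5 -> fault, evict 4, frames (7 5)
Hits: 7.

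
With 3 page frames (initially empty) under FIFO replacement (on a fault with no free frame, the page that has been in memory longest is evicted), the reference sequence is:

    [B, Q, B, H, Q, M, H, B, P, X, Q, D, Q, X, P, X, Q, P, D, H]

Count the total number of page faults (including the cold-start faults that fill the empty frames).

B: fault, frames (B)
Q: fault, frames (B Q)
B: hit
H: fault, frames (B Q H)
Q: hit
M: fault, evict B, frames (Q H M)
H: hit
B: fault, evict Q, frames (H M B)
P: fault, evict H, frames (M B P)
X: fault, evict M, frames (B P X)
Q: fault, evict B, frames (P X Q)
D: fault, evict P, frames (X Q D)
Q: hit
X: hit
P: fault, evict X, frames (Q D P)
X: fault, evict Q, frames (D P X)
Q: fault, evict D, frames (P X Q)
P: hit
D: fault, evict P, frames (X Q D)
H: fault, evict X, frames (Q D H)
Page faults: 14.

14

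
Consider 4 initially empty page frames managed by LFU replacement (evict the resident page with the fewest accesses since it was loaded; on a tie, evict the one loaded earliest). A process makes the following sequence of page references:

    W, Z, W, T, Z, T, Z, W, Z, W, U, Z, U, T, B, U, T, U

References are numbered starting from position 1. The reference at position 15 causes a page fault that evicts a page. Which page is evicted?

pos 1: W → fault, frames {W}
pos 2: Z → fault, frames {W,Z}
pos 3: W → hit
pos 4: T → fault, frames {W,Z,T}
pos 5: Z → hit
pos 6: T → hit
pos 7: Z → hit
pos 8: W → hit
pos 9: Z → hit
pos 10: W → hit
pos 11: U → fault, frames {W,Z,T,U}
pos 12: Z → hit
pos 13: U → hit
pos 14: T → hit
pos 15: B → fault, evict U, frames {W,Z,T,B}
At position 15, page U is evicted.

U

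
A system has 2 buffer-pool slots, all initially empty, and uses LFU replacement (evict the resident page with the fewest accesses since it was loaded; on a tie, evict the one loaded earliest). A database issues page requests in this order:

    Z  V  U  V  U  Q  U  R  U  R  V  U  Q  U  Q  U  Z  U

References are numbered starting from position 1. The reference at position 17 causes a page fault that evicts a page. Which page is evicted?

Q

pos 1: Z → miss, frames (Z)
pos 2: V → miss, frames (Z V)
pos 3: U → miss, evict Z, frames (V U)
pos 4: V → hit
pos 5: U → hit
pos 6: Q → miss, evict V, frames (U Q)
pos 7: U → hit
pos 8: R → miss, evict Q, frames (U R)
pos 9: U → hit
pos 10: R → hit
pos 11: V → miss, evict R, frames (U V)
pos 12: U → hit
pos 13: Q → miss, evict V, frames (U Q)
pos 14: U → hit
pos 15: Q → hit
pos 16: U → hit
pos 17: Z → miss, evict Q, frames (U Z)
At position 17, page Q is evicted.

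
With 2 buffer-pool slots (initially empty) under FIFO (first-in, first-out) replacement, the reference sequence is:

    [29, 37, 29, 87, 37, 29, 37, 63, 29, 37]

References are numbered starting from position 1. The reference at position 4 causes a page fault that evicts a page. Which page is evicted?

pos 1: 29 → miss, frames [29]
pos 2: 37 → miss, frames [29, 37]
pos 3: 29 → hit
pos 4: 87 → miss, evict 29, frames [37, 87]
At position 4, page 29 is evicted.

29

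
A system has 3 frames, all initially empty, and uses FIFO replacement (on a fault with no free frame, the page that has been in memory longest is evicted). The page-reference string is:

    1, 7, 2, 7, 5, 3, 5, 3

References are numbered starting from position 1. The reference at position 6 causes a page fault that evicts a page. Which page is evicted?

pos 1: 1 -> miss, frames [1]
pos 2: 7 -> miss, frames [1, 7]
pos 3: 2 -> miss, frames [1, 7, 2]
pos 4: 7 -> hit
pos 5: 5 -> miss, evict 1, frames [7, 2, 5]
pos 6: 3 -> miss, evict 7, frames [2, 5, 3]
At position 6, page 7 is evicted.

7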